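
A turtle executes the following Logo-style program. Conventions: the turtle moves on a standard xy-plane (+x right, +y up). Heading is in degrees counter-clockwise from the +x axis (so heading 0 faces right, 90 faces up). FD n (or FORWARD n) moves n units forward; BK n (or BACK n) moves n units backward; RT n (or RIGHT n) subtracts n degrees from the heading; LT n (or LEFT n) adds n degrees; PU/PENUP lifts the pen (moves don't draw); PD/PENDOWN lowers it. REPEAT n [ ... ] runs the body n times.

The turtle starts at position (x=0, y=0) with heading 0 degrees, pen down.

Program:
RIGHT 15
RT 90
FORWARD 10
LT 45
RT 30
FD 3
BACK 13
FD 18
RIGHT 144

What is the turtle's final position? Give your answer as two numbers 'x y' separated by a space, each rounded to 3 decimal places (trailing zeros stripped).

Answer: -2.588 -17.659

Derivation:
Executing turtle program step by step:
Start: pos=(0,0), heading=0, pen down
RT 15: heading 0 -> 345
RT 90: heading 345 -> 255
FD 10: (0,0) -> (-2.588,-9.659) [heading=255, draw]
LT 45: heading 255 -> 300
RT 30: heading 300 -> 270
FD 3: (-2.588,-9.659) -> (-2.588,-12.659) [heading=270, draw]
BK 13: (-2.588,-12.659) -> (-2.588,0.341) [heading=270, draw]
FD 18: (-2.588,0.341) -> (-2.588,-17.659) [heading=270, draw]
RT 144: heading 270 -> 126
Final: pos=(-2.588,-17.659), heading=126, 4 segment(s) drawn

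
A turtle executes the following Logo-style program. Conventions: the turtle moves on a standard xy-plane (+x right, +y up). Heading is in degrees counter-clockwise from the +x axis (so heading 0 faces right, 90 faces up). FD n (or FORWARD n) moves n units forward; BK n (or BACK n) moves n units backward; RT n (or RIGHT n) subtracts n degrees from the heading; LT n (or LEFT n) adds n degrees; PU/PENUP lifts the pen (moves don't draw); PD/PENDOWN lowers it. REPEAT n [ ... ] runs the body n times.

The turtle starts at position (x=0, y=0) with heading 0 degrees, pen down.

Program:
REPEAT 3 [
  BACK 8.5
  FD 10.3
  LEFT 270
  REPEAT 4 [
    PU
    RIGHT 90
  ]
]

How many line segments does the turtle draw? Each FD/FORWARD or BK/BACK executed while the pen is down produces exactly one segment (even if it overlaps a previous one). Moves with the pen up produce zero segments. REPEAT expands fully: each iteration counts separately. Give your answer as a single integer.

Answer: 2

Derivation:
Executing turtle program step by step:
Start: pos=(0,0), heading=0, pen down
REPEAT 3 [
  -- iteration 1/3 --
  BK 8.5: (0,0) -> (-8.5,0) [heading=0, draw]
  FD 10.3: (-8.5,0) -> (1.8,0) [heading=0, draw]
  LT 270: heading 0 -> 270
  REPEAT 4 [
    -- iteration 1/4 --
    PU: pen up
    RT 90: heading 270 -> 180
    -- iteration 2/4 --
    PU: pen up
    RT 90: heading 180 -> 90
    -- iteration 3/4 --
    PU: pen up
    RT 90: heading 90 -> 0
    -- iteration 4/4 --
    PU: pen up
    RT 90: heading 0 -> 270
  ]
  -- iteration 2/3 --
  BK 8.5: (1.8,0) -> (1.8,8.5) [heading=270, move]
  FD 10.3: (1.8,8.5) -> (1.8,-1.8) [heading=270, move]
  LT 270: heading 270 -> 180
  REPEAT 4 [
    -- iteration 1/4 --
    PU: pen up
    RT 90: heading 180 -> 90
    -- iteration 2/4 --
    PU: pen up
    RT 90: heading 90 -> 0
    -- iteration 3/4 --
    PU: pen up
    RT 90: heading 0 -> 270
    -- iteration 4/4 --
    PU: pen up
    RT 90: heading 270 -> 180
  ]
  -- iteration 3/3 --
  BK 8.5: (1.8,-1.8) -> (10.3,-1.8) [heading=180, move]
  FD 10.3: (10.3,-1.8) -> (0,-1.8) [heading=180, move]
  LT 270: heading 180 -> 90
  REPEAT 4 [
    -- iteration 1/4 --
    PU: pen up
    RT 90: heading 90 -> 0
    -- iteration 2/4 --
    PU: pen up
    RT 90: heading 0 -> 270
    -- iteration 3/4 --
    PU: pen up
    RT 90: heading 270 -> 180
    -- iteration 4/4 --
    PU: pen up
    RT 90: heading 180 -> 90
  ]
]
Final: pos=(0,-1.8), heading=90, 2 segment(s) drawn
Segments drawn: 2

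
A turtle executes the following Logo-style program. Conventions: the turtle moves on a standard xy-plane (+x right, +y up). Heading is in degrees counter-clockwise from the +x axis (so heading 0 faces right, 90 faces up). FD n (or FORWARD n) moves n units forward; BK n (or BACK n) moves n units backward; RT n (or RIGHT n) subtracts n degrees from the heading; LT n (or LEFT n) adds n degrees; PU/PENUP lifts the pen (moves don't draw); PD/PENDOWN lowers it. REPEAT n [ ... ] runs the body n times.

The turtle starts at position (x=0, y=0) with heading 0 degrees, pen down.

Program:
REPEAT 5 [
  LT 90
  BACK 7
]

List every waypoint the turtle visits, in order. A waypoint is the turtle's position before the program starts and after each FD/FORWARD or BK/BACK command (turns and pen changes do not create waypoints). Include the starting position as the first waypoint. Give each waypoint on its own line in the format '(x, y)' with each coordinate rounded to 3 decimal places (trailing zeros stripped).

Answer: (0, 0)
(0, -7)
(7, -7)
(7, 0)
(0, 0)
(0, -7)

Derivation:
Executing turtle program step by step:
Start: pos=(0,0), heading=0, pen down
REPEAT 5 [
  -- iteration 1/5 --
  LT 90: heading 0 -> 90
  BK 7: (0,0) -> (0,-7) [heading=90, draw]
  -- iteration 2/5 --
  LT 90: heading 90 -> 180
  BK 7: (0,-7) -> (7,-7) [heading=180, draw]
  -- iteration 3/5 --
  LT 90: heading 180 -> 270
  BK 7: (7,-7) -> (7,0) [heading=270, draw]
  -- iteration 4/5 --
  LT 90: heading 270 -> 0
  BK 7: (7,0) -> (0,0) [heading=0, draw]
  -- iteration 5/5 --
  LT 90: heading 0 -> 90
  BK 7: (0,0) -> (0,-7) [heading=90, draw]
]
Final: pos=(0,-7), heading=90, 5 segment(s) drawn
Waypoints (6 total):
(0, 0)
(0, -7)
(7, -7)
(7, 0)
(0, 0)
(0, -7)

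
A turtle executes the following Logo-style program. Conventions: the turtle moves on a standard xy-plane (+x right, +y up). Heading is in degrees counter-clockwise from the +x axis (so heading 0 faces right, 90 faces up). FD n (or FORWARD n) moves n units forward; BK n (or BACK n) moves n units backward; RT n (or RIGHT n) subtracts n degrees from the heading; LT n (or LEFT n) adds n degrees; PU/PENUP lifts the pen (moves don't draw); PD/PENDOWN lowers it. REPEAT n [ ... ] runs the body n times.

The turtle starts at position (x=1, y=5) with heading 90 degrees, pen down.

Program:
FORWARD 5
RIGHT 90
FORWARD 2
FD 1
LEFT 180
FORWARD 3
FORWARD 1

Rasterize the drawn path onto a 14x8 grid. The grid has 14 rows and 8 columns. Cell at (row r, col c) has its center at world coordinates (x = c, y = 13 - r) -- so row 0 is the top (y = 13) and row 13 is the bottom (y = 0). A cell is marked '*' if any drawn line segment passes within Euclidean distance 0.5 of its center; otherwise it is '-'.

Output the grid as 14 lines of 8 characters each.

Segment 0: (1,5) -> (1,10)
Segment 1: (1,10) -> (3,10)
Segment 2: (3,10) -> (4,10)
Segment 3: (4,10) -> (1,10)
Segment 4: (1,10) -> (0,10)

Answer: --------
--------
--------
*****---
-*------
-*------
-*------
-*------
-*------
--------
--------
--------
--------
--------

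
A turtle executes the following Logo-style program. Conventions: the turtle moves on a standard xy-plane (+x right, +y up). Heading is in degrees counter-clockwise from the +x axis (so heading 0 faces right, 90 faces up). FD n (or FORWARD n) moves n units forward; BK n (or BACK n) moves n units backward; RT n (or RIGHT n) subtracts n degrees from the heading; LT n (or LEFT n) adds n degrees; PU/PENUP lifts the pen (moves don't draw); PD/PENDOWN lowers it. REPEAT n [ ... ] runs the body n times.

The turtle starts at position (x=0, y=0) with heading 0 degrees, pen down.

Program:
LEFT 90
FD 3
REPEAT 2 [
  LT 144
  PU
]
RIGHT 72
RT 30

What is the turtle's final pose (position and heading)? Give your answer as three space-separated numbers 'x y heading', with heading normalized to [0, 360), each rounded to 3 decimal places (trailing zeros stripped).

Executing turtle program step by step:
Start: pos=(0,0), heading=0, pen down
LT 90: heading 0 -> 90
FD 3: (0,0) -> (0,3) [heading=90, draw]
REPEAT 2 [
  -- iteration 1/2 --
  LT 144: heading 90 -> 234
  PU: pen up
  -- iteration 2/2 --
  LT 144: heading 234 -> 18
  PU: pen up
]
RT 72: heading 18 -> 306
RT 30: heading 306 -> 276
Final: pos=(0,3), heading=276, 1 segment(s) drawn

Answer: 0 3 276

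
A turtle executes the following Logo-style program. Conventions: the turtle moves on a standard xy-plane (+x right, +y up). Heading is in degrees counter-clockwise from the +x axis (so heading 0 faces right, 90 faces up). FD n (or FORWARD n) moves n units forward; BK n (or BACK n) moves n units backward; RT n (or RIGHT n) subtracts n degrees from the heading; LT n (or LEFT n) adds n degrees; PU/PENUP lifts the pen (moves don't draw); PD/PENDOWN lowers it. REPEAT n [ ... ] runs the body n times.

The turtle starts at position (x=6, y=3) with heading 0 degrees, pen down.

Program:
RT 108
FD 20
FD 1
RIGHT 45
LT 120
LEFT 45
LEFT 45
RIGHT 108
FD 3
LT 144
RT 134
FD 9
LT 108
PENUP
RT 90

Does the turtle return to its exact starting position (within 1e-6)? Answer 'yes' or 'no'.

Answer: no

Derivation:
Executing turtle program step by step:
Start: pos=(6,3), heading=0, pen down
RT 108: heading 0 -> 252
FD 20: (6,3) -> (-0.18,-16.021) [heading=252, draw]
FD 1: (-0.18,-16.021) -> (-0.489,-16.972) [heading=252, draw]
RT 45: heading 252 -> 207
LT 120: heading 207 -> 327
LT 45: heading 327 -> 12
LT 45: heading 12 -> 57
RT 108: heading 57 -> 309
FD 3: (-0.489,-16.972) -> (1.399,-19.304) [heading=309, draw]
LT 144: heading 309 -> 93
RT 134: heading 93 -> 319
FD 9: (1.399,-19.304) -> (8.191,-25.208) [heading=319, draw]
LT 108: heading 319 -> 67
PU: pen up
RT 90: heading 67 -> 337
Final: pos=(8.191,-25.208), heading=337, 4 segment(s) drawn

Start position: (6, 3)
Final position: (8.191, -25.208)
Distance = 28.293; >= 1e-6 -> NOT closed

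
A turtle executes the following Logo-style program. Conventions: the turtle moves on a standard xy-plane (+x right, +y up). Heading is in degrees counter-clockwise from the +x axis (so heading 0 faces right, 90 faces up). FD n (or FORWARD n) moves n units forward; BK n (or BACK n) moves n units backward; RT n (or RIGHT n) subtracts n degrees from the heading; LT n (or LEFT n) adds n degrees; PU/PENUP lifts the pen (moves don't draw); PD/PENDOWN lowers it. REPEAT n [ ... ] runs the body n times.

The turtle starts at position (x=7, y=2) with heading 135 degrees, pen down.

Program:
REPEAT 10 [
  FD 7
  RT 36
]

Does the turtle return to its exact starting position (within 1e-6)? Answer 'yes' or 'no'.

Answer: yes

Derivation:
Executing turtle program step by step:
Start: pos=(7,2), heading=135, pen down
REPEAT 10 [
  -- iteration 1/10 --
  FD 7: (7,2) -> (2.05,6.95) [heading=135, draw]
  RT 36: heading 135 -> 99
  -- iteration 2/10 --
  FD 7: (2.05,6.95) -> (0.955,13.864) [heading=99, draw]
  RT 36: heading 99 -> 63
  -- iteration 3/10 --
  FD 7: (0.955,13.864) -> (4.133,20.101) [heading=63, draw]
  RT 36: heading 63 -> 27
  -- iteration 4/10 --
  FD 7: (4.133,20.101) -> (10.37,23.279) [heading=27, draw]
  RT 36: heading 27 -> 351
  -- iteration 5/10 --
  FD 7: (10.37,23.279) -> (17.284,22.184) [heading=351, draw]
  RT 36: heading 351 -> 315
  -- iteration 6/10 --
  FD 7: (17.284,22.184) -> (22.234,17.234) [heading=315, draw]
  RT 36: heading 315 -> 279
  -- iteration 7/10 --
  FD 7: (22.234,17.234) -> (23.329,10.32) [heading=279, draw]
  RT 36: heading 279 -> 243
  -- iteration 8/10 --
  FD 7: (23.329,10.32) -> (20.151,4.083) [heading=243, draw]
  RT 36: heading 243 -> 207
  -- iteration 9/10 --
  FD 7: (20.151,4.083) -> (13.914,0.905) [heading=207, draw]
  RT 36: heading 207 -> 171
  -- iteration 10/10 --
  FD 7: (13.914,0.905) -> (7,2) [heading=171, draw]
  RT 36: heading 171 -> 135
]
Final: pos=(7,2), heading=135, 10 segment(s) drawn

Start position: (7, 2)
Final position: (7, 2)
Distance = 0; < 1e-6 -> CLOSED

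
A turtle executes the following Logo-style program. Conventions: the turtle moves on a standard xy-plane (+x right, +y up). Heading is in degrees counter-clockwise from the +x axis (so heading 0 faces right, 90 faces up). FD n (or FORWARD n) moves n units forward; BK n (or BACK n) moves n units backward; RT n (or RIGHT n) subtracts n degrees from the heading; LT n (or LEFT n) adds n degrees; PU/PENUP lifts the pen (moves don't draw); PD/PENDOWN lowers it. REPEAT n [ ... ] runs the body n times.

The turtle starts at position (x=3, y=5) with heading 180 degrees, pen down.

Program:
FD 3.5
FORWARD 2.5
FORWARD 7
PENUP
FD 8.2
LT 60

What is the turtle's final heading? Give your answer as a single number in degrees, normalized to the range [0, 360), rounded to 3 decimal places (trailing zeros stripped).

Executing turtle program step by step:
Start: pos=(3,5), heading=180, pen down
FD 3.5: (3,5) -> (-0.5,5) [heading=180, draw]
FD 2.5: (-0.5,5) -> (-3,5) [heading=180, draw]
FD 7: (-3,5) -> (-10,5) [heading=180, draw]
PU: pen up
FD 8.2: (-10,5) -> (-18.2,5) [heading=180, move]
LT 60: heading 180 -> 240
Final: pos=(-18.2,5), heading=240, 3 segment(s) drawn

Answer: 240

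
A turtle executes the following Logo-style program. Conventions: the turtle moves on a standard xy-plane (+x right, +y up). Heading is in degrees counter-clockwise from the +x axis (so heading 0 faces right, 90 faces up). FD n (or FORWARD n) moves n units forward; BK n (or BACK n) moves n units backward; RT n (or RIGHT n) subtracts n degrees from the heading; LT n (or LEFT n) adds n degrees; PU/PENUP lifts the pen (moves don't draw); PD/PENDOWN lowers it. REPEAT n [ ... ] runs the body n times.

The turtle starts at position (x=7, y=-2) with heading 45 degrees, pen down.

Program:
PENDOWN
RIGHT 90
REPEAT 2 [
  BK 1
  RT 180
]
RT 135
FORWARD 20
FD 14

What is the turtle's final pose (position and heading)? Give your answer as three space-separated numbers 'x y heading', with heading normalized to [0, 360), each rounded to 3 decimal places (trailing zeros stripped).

Answer: -27 -2 180

Derivation:
Executing turtle program step by step:
Start: pos=(7,-2), heading=45, pen down
PD: pen down
RT 90: heading 45 -> 315
REPEAT 2 [
  -- iteration 1/2 --
  BK 1: (7,-2) -> (6.293,-1.293) [heading=315, draw]
  RT 180: heading 315 -> 135
  -- iteration 2/2 --
  BK 1: (6.293,-1.293) -> (7,-2) [heading=135, draw]
  RT 180: heading 135 -> 315
]
RT 135: heading 315 -> 180
FD 20: (7,-2) -> (-13,-2) [heading=180, draw]
FD 14: (-13,-2) -> (-27,-2) [heading=180, draw]
Final: pos=(-27,-2), heading=180, 4 segment(s) drawn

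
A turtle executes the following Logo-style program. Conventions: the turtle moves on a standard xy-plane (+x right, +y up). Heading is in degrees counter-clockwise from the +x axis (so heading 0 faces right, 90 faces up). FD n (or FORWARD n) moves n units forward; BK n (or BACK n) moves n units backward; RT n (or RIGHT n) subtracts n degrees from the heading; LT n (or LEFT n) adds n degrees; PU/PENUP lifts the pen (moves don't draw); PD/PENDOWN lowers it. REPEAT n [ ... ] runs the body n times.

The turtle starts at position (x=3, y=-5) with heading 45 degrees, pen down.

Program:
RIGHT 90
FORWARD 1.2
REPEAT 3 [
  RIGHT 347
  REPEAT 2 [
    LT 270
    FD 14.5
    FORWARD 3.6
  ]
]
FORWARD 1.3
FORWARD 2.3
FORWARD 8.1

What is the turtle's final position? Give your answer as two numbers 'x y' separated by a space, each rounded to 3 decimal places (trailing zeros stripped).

Executing turtle program step by step:
Start: pos=(3,-5), heading=45, pen down
RT 90: heading 45 -> 315
FD 1.2: (3,-5) -> (3.849,-5.849) [heading=315, draw]
REPEAT 3 [
  -- iteration 1/3 --
  RT 347: heading 315 -> 328
  REPEAT 2 [
    -- iteration 1/2 --
    LT 270: heading 328 -> 238
    FD 14.5: (3.849,-5.849) -> (-3.835,-18.145) [heading=238, draw]
    FD 3.6: (-3.835,-18.145) -> (-5.743,-21.198) [heading=238, draw]
    -- iteration 2/2 --
    LT 270: heading 238 -> 148
    FD 14.5: (-5.743,-21.198) -> (-18.04,-13.514) [heading=148, draw]
    FD 3.6: (-18.04,-13.514) -> (-21.093,-11.607) [heading=148, draw]
  ]
  -- iteration 2/3 --
  RT 347: heading 148 -> 161
  REPEAT 2 [
    -- iteration 1/2 --
    LT 270: heading 161 -> 71
    FD 14.5: (-21.093,-11.607) -> (-16.372,2.103) [heading=71, draw]
    FD 3.6: (-16.372,2.103) -> (-15.2,5.507) [heading=71, draw]
    -- iteration 2/2 --
    LT 270: heading 71 -> 341
    FD 14.5: (-15.2,5.507) -> (-1.49,0.786) [heading=341, draw]
    FD 3.6: (-1.49,0.786) -> (1.914,-0.386) [heading=341, draw]
  ]
  -- iteration 3/3 --
  RT 347: heading 341 -> 354
  REPEAT 2 [
    -- iteration 1/2 --
    LT 270: heading 354 -> 264
    FD 14.5: (1.914,-0.386) -> (0.398,-14.806) [heading=264, draw]
    FD 3.6: (0.398,-14.806) -> (0.022,-18.386) [heading=264, draw]
    -- iteration 2/2 --
    LT 270: heading 264 -> 174
    FD 14.5: (0.022,-18.386) -> (-14.399,-16.871) [heading=174, draw]
    FD 3.6: (-14.399,-16.871) -> (-17.979,-16.494) [heading=174, draw]
  ]
]
FD 1.3: (-17.979,-16.494) -> (-19.272,-16.359) [heading=174, draw]
FD 2.3: (-19.272,-16.359) -> (-21.559,-16.118) [heading=174, draw]
FD 8.1: (-21.559,-16.118) -> (-29.615,-15.271) [heading=174, draw]
Final: pos=(-29.615,-15.271), heading=174, 16 segment(s) drawn

Answer: -29.615 -15.271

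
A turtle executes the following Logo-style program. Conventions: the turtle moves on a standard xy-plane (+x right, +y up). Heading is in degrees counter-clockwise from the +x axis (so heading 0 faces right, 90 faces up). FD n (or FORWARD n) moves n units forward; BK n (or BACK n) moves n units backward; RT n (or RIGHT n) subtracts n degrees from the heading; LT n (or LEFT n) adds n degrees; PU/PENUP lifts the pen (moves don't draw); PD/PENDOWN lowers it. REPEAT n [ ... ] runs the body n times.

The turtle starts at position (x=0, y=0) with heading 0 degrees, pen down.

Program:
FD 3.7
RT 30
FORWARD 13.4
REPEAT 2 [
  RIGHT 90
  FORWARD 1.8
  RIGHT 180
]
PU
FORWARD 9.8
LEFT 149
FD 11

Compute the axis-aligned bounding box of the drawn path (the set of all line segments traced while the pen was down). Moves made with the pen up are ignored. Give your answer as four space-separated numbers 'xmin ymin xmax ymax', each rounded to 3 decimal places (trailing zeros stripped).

Executing turtle program step by step:
Start: pos=(0,0), heading=0, pen down
FD 3.7: (0,0) -> (3.7,0) [heading=0, draw]
RT 30: heading 0 -> 330
FD 13.4: (3.7,0) -> (15.305,-6.7) [heading=330, draw]
REPEAT 2 [
  -- iteration 1/2 --
  RT 90: heading 330 -> 240
  FD 1.8: (15.305,-6.7) -> (14.405,-8.259) [heading=240, draw]
  RT 180: heading 240 -> 60
  -- iteration 2/2 --
  RT 90: heading 60 -> 330
  FD 1.8: (14.405,-8.259) -> (15.964,-9.159) [heading=330, draw]
  RT 180: heading 330 -> 150
]
PU: pen up
FD 9.8: (15.964,-9.159) -> (7.477,-4.259) [heading=150, move]
LT 149: heading 150 -> 299
FD 11: (7.477,-4.259) -> (12.809,-13.88) [heading=299, move]
Final: pos=(12.809,-13.88), heading=299, 4 segment(s) drawn

Segment endpoints: x in {0, 3.7, 14.405, 15.305, 15.964}, y in {-9.159, -8.259, -6.7, 0}
xmin=0, ymin=-9.159, xmax=15.964, ymax=0

Answer: 0 -9.159 15.964 0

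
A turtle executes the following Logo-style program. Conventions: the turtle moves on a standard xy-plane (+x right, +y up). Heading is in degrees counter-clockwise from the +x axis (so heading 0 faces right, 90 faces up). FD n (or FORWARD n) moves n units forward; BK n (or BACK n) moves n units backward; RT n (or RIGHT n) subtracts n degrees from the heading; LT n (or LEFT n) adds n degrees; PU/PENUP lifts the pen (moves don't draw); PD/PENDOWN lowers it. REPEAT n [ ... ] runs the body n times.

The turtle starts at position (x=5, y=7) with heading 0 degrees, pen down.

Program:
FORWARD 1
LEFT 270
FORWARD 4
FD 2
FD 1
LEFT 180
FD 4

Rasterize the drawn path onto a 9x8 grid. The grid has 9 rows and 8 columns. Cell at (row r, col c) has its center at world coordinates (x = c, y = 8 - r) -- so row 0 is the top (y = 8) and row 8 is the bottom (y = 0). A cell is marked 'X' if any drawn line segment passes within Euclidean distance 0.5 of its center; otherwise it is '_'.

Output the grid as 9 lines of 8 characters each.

Answer: ________
_____XX_
______X_
______X_
______X_
______X_
______X_
______X_
______X_

Derivation:
Segment 0: (5,7) -> (6,7)
Segment 1: (6,7) -> (6,3)
Segment 2: (6,3) -> (6,1)
Segment 3: (6,1) -> (6,0)
Segment 4: (6,0) -> (6,4)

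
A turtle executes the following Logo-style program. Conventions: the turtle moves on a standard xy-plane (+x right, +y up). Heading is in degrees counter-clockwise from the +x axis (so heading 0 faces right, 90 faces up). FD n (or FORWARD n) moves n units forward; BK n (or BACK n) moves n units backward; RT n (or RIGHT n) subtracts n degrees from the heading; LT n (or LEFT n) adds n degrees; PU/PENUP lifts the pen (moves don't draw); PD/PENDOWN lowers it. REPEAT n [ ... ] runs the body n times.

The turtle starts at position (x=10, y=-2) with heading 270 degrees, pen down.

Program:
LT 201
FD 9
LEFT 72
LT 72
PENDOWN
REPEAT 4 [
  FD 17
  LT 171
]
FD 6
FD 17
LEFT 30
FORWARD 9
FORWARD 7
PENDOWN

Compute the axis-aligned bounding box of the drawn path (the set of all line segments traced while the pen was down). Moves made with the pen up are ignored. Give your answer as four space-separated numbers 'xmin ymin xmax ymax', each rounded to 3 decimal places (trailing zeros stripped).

Executing turtle program step by step:
Start: pos=(10,-2), heading=270, pen down
LT 201: heading 270 -> 111
FD 9: (10,-2) -> (6.775,6.402) [heading=111, draw]
LT 72: heading 111 -> 183
LT 72: heading 183 -> 255
PD: pen down
REPEAT 4 [
  -- iteration 1/4 --
  FD 17: (6.775,6.402) -> (2.375,-10.019) [heading=255, draw]
  LT 171: heading 255 -> 66
  -- iteration 2/4 --
  FD 17: (2.375,-10.019) -> (9.289,5.512) [heading=66, draw]
  LT 171: heading 66 -> 237
  -- iteration 3/4 --
  FD 17: (9.289,5.512) -> (0.03,-8.746) [heading=237, draw]
  LT 171: heading 237 -> 48
  -- iteration 4/4 --
  FD 17: (0.03,-8.746) -> (11.406,3.888) [heading=48, draw]
  LT 171: heading 48 -> 219
]
FD 6: (11.406,3.888) -> (6.743,0.112) [heading=219, draw]
FD 17: (6.743,0.112) -> (-6.469,-10.587) [heading=219, draw]
LT 30: heading 219 -> 249
FD 9: (-6.469,-10.587) -> (-9.694,-18.989) [heading=249, draw]
FD 7: (-9.694,-18.989) -> (-12.203,-25.524) [heading=249, draw]
PD: pen down
Final: pos=(-12.203,-25.524), heading=249, 9 segment(s) drawn

Segment endpoints: x in {-12.203, -9.694, -6.469, 0.03, 2.375, 6.743, 6.775, 9.289, 10, 11.406}, y in {-25.524, -18.989, -10.587, -10.019, -8.746, -2, 0.112, 3.888, 5.512, 6.402}
xmin=-12.203, ymin=-25.524, xmax=11.406, ymax=6.402

Answer: -12.203 -25.524 11.406 6.402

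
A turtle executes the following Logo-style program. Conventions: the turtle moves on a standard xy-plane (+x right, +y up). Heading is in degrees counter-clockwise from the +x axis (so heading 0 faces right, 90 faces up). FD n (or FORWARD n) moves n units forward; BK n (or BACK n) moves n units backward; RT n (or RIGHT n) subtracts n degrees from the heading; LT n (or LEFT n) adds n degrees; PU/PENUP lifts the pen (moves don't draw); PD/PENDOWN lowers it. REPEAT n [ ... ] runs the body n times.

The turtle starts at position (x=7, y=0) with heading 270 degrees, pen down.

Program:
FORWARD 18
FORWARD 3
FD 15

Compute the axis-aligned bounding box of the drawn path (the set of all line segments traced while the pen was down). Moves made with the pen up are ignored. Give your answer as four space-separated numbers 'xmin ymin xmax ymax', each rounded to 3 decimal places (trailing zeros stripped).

Answer: 7 -36 7 0

Derivation:
Executing turtle program step by step:
Start: pos=(7,0), heading=270, pen down
FD 18: (7,0) -> (7,-18) [heading=270, draw]
FD 3: (7,-18) -> (7,-21) [heading=270, draw]
FD 15: (7,-21) -> (7,-36) [heading=270, draw]
Final: pos=(7,-36), heading=270, 3 segment(s) drawn

Segment endpoints: x in {7, 7, 7, 7}, y in {-36, -21, -18, 0}
xmin=7, ymin=-36, xmax=7, ymax=0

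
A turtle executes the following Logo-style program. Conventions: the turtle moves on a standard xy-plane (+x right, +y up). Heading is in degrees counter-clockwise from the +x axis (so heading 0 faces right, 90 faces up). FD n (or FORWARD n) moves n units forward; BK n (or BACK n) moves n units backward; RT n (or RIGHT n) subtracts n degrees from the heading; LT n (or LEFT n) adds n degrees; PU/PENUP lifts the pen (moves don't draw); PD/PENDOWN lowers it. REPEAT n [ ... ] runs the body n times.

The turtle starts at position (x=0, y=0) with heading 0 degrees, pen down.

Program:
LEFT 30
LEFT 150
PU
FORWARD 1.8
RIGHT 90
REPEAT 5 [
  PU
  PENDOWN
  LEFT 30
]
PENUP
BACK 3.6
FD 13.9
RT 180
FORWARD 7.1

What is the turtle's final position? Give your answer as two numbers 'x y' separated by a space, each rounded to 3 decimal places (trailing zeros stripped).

Answer: -3.4 -2.771

Derivation:
Executing turtle program step by step:
Start: pos=(0,0), heading=0, pen down
LT 30: heading 0 -> 30
LT 150: heading 30 -> 180
PU: pen up
FD 1.8: (0,0) -> (-1.8,0) [heading=180, move]
RT 90: heading 180 -> 90
REPEAT 5 [
  -- iteration 1/5 --
  PU: pen up
  PD: pen down
  LT 30: heading 90 -> 120
  -- iteration 2/5 --
  PU: pen up
  PD: pen down
  LT 30: heading 120 -> 150
  -- iteration 3/5 --
  PU: pen up
  PD: pen down
  LT 30: heading 150 -> 180
  -- iteration 4/5 --
  PU: pen up
  PD: pen down
  LT 30: heading 180 -> 210
  -- iteration 5/5 --
  PU: pen up
  PD: pen down
  LT 30: heading 210 -> 240
]
PU: pen up
BK 3.6: (-1.8,0) -> (0,3.118) [heading=240, move]
FD 13.9: (0,3.118) -> (-6.95,-8.92) [heading=240, move]
RT 180: heading 240 -> 60
FD 7.1: (-6.95,-8.92) -> (-3.4,-2.771) [heading=60, move]
Final: pos=(-3.4,-2.771), heading=60, 0 segment(s) drawn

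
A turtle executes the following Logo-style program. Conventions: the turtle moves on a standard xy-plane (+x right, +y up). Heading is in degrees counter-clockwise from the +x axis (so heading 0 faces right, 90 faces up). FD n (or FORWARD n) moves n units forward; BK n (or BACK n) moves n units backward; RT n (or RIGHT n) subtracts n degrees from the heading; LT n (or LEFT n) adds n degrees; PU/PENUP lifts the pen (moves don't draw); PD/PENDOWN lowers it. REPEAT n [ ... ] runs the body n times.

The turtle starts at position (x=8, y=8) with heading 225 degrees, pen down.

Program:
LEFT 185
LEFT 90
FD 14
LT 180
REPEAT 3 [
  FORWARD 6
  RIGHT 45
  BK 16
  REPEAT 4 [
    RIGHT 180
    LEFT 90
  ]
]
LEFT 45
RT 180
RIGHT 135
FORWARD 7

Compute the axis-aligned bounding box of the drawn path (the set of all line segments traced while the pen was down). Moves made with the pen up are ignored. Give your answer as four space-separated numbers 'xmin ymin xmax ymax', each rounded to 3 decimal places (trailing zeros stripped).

Executing turtle program step by step:
Start: pos=(8,8), heading=225, pen down
LT 185: heading 225 -> 50
LT 90: heading 50 -> 140
FD 14: (8,8) -> (-2.725,16.999) [heading=140, draw]
LT 180: heading 140 -> 320
REPEAT 3 [
  -- iteration 1/3 --
  FD 6: (-2.725,16.999) -> (1.872,13.142) [heading=320, draw]
  RT 45: heading 320 -> 275
  BK 16: (1.872,13.142) -> (0.477,29.081) [heading=275, draw]
  REPEAT 4 [
    -- iteration 1/4 --
    RT 180: heading 275 -> 95
    LT 90: heading 95 -> 185
    -- iteration 2/4 --
    RT 180: heading 185 -> 5
    LT 90: heading 5 -> 95
    -- iteration 3/4 --
    RT 180: heading 95 -> 275
    LT 90: heading 275 -> 5
    -- iteration 4/4 --
    RT 180: heading 5 -> 185
    LT 90: heading 185 -> 275
  ]
  -- iteration 2/3 --
  FD 6: (0.477,29.081) -> (1,23.104) [heading=275, draw]
  RT 45: heading 275 -> 230
  BK 16: (1,23.104) -> (11.285,35.361) [heading=230, draw]
  REPEAT 4 [
    -- iteration 1/4 --
    RT 180: heading 230 -> 50
    LT 90: heading 50 -> 140
    -- iteration 2/4 --
    RT 180: heading 140 -> 320
    LT 90: heading 320 -> 50
    -- iteration 3/4 --
    RT 180: heading 50 -> 230
    LT 90: heading 230 -> 320
    -- iteration 4/4 --
    RT 180: heading 320 -> 140
    LT 90: heading 140 -> 230
  ]
  -- iteration 3/3 --
  FD 6: (11.285,35.361) -> (7.428,30.765) [heading=230, draw]
  RT 45: heading 230 -> 185
  BK 16: (7.428,30.765) -> (23.367,32.159) [heading=185, draw]
  REPEAT 4 [
    -- iteration 1/4 --
    RT 180: heading 185 -> 5
    LT 90: heading 5 -> 95
    -- iteration 2/4 --
    RT 180: heading 95 -> 275
    LT 90: heading 275 -> 5
    -- iteration 3/4 --
    RT 180: heading 5 -> 185
    LT 90: heading 185 -> 275
    -- iteration 4/4 --
    RT 180: heading 275 -> 95
    LT 90: heading 95 -> 185
  ]
]
LT 45: heading 185 -> 230
RT 180: heading 230 -> 50
RT 135: heading 50 -> 275
FD 7: (23.367,32.159) -> (23.977,25.186) [heading=275, draw]
Final: pos=(23.977,25.186), heading=275, 8 segment(s) drawn

Segment endpoints: x in {-2.725, 0.477, 1, 1.872, 7.428, 8, 11.285, 23.367, 23.977}, y in {8, 13.142, 16.999, 23.104, 25.186, 29.081, 30.765, 32.159, 35.361}
xmin=-2.725, ymin=8, xmax=23.977, ymax=35.361

Answer: -2.725 8 23.977 35.361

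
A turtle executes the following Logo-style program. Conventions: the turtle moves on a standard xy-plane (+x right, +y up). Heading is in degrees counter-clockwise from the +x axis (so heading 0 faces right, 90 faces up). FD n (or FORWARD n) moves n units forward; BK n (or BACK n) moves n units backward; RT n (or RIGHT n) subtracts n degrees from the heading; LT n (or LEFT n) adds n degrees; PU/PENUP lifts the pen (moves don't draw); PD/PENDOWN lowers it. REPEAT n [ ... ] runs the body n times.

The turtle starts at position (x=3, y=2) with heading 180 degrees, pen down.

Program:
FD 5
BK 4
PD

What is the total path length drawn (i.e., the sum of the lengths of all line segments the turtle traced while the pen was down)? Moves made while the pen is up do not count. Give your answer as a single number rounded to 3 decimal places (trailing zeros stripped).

Answer: 9

Derivation:
Executing turtle program step by step:
Start: pos=(3,2), heading=180, pen down
FD 5: (3,2) -> (-2,2) [heading=180, draw]
BK 4: (-2,2) -> (2,2) [heading=180, draw]
PD: pen down
Final: pos=(2,2), heading=180, 2 segment(s) drawn

Segment lengths:
  seg 1: (3,2) -> (-2,2), length = 5
  seg 2: (-2,2) -> (2,2), length = 4
Total = 9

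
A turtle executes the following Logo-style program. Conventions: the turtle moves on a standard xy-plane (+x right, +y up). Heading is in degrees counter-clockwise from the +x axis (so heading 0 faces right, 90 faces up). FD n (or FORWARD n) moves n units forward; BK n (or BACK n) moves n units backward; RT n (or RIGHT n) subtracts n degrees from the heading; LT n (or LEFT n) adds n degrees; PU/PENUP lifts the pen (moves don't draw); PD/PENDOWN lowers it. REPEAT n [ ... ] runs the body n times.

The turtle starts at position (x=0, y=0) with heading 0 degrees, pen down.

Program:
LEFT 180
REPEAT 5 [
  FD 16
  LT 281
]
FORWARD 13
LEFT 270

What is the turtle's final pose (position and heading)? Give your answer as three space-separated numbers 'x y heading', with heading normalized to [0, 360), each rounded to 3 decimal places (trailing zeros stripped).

Answer: -17.662 4.623 55

Derivation:
Executing turtle program step by step:
Start: pos=(0,0), heading=0, pen down
LT 180: heading 0 -> 180
REPEAT 5 [
  -- iteration 1/5 --
  FD 16: (0,0) -> (-16,0) [heading=180, draw]
  LT 281: heading 180 -> 101
  -- iteration 2/5 --
  FD 16: (-16,0) -> (-19.053,15.706) [heading=101, draw]
  LT 281: heading 101 -> 22
  -- iteration 3/5 --
  FD 16: (-19.053,15.706) -> (-4.218,21.7) [heading=22, draw]
  LT 281: heading 22 -> 303
  -- iteration 4/5 --
  FD 16: (-4.218,21.7) -> (4.496,8.281) [heading=303, draw]
  LT 281: heading 303 -> 224
  -- iteration 5/5 --
  FD 16: (4.496,8.281) -> (-7.013,-2.834) [heading=224, draw]
  LT 281: heading 224 -> 145
]
FD 13: (-7.013,-2.834) -> (-17.662,4.623) [heading=145, draw]
LT 270: heading 145 -> 55
Final: pos=(-17.662,4.623), heading=55, 6 segment(s) drawn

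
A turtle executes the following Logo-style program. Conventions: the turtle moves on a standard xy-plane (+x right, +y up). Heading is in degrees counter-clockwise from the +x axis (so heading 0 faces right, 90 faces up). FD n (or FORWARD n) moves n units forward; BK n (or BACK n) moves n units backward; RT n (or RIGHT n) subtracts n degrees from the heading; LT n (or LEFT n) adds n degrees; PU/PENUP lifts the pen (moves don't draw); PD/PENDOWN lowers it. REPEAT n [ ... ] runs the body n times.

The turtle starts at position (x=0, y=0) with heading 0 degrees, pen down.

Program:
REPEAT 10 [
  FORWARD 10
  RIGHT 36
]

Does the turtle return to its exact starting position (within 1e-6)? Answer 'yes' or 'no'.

Executing turtle program step by step:
Start: pos=(0,0), heading=0, pen down
REPEAT 10 [
  -- iteration 1/10 --
  FD 10: (0,0) -> (10,0) [heading=0, draw]
  RT 36: heading 0 -> 324
  -- iteration 2/10 --
  FD 10: (10,0) -> (18.09,-5.878) [heading=324, draw]
  RT 36: heading 324 -> 288
  -- iteration 3/10 --
  FD 10: (18.09,-5.878) -> (21.18,-15.388) [heading=288, draw]
  RT 36: heading 288 -> 252
  -- iteration 4/10 --
  FD 10: (21.18,-15.388) -> (18.09,-24.899) [heading=252, draw]
  RT 36: heading 252 -> 216
  -- iteration 5/10 --
  FD 10: (18.09,-24.899) -> (10,-30.777) [heading=216, draw]
  RT 36: heading 216 -> 180
  -- iteration 6/10 --
  FD 10: (10,-30.777) -> (0,-30.777) [heading=180, draw]
  RT 36: heading 180 -> 144
  -- iteration 7/10 --
  FD 10: (0,-30.777) -> (-8.09,-24.899) [heading=144, draw]
  RT 36: heading 144 -> 108
  -- iteration 8/10 --
  FD 10: (-8.09,-24.899) -> (-11.18,-15.388) [heading=108, draw]
  RT 36: heading 108 -> 72
  -- iteration 9/10 --
  FD 10: (-11.18,-15.388) -> (-8.09,-5.878) [heading=72, draw]
  RT 36: heading 72 -> 36
  -- iteration 10/10 --
  FD 10: (-8.09,-5.878) -> (0,0) [heading=36, draw]
  RT 36: heading 36 -> 0
]
Final: pos=(0,0), heading=0, 10 segment(s) drawn

Start position: (0, 0)
Final position: (0, 0)
Distance = 0; < 1e-6 -> CLOSED

Answer: yes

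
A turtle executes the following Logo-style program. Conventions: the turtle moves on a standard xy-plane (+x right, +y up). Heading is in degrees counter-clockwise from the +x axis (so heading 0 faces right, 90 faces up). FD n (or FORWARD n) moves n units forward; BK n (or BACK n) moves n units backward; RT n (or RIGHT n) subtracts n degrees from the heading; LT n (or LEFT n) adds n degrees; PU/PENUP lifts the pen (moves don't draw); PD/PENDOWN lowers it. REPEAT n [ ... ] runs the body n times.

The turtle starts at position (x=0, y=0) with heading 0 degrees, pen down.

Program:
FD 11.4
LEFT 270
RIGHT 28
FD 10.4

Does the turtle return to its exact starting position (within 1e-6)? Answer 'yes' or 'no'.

Answer: no

Derivation:
Executing turtle program step by step:
Start: pos=(0,0), heading=0, pen down
FD 11.4: (0,0) -> (11.4,0) [heading=0, draw]
LT 270: heading 0 -> 270
RT 28: heading 270 -> 242
FD 10.4: (11.4,0) -> (6.517,-9.183) [heading=242, draw]
Final: pos=(6.517,-9.183), heading=242, 2 segment(s) drawn

Start position: (0, 0)
Final position: (6.517, -9.183)
Distance = 11.261; >= 1e-6 -> NOT closed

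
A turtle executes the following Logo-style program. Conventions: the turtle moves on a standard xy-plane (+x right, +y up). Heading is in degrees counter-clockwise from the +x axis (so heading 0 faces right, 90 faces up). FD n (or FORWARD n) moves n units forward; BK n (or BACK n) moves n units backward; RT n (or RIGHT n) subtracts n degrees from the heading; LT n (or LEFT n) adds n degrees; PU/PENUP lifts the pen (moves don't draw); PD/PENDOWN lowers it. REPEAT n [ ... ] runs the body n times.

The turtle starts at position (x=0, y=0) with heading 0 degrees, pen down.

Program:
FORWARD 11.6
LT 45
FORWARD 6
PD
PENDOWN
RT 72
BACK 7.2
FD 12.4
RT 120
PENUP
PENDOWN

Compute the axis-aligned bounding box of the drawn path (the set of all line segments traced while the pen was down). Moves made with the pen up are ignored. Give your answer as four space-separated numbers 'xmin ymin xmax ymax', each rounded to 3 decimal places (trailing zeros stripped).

Executing turtle program step by step:
Start: pos=(0,0), heading=0, pen down
FD 11.6: (0,0) -> (11.6,0) [heading=0, draw]
LT 45: heading 0 -> 45
FD 6: (11.6,0) -> (15.843,4.243) [heading=45, draw]
PD: pen down
PD: pen down
RT 72: heading 45 -> 333
BK 7.2: (15.843,4.243) -> (9.427,7.511) [heading=333, draw]
FD 12.4: (9.427,7.511) -> (20.476,1.882) [heading=333, draw]
RT 120: heading 333 -> 213
PU: pen up
PD: pen down
Final: pos=(20.476,1.882), heading=213, 4 segment(s) drawn

Segment endpoints: x in {0, 9.427, 11.6, 15.843, 20.476}, y in {0, 1.882, 4.243, 7.511}
xmin=0, ymin=0, xmax=20.476, ymax=7.511

Answer: 0 0 20.476 7.511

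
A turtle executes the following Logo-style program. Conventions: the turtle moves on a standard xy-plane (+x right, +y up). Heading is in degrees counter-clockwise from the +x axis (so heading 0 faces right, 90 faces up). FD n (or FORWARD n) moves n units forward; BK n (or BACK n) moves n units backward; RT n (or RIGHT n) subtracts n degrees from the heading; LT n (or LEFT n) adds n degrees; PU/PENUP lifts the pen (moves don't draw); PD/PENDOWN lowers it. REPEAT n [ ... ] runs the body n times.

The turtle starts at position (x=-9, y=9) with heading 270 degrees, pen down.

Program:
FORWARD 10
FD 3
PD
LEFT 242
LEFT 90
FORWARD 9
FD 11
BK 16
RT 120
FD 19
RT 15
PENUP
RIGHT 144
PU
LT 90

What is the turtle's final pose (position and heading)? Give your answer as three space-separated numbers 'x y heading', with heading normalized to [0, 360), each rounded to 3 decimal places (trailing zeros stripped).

Executing turtle program step by step:
Start: pos=(-9,9), heading=270, pen down
FD 10: (-9,9) -> (-9,-1) [heading=270, draw]
FD 3: (-9,-1) -> (-9,-4) [heading=270, draw]
PD: pen down
LT 242: heading 270 -> 152
LT 90: heading 152 -> 242
FD 9: (-9,-4) -> (-13.225,-11.947) [heading=242, draw]
FD 11: (-13.225,-11.947) -> (-18.389,-21.659) [heading=242, draw]
BK 16: (-18.389,-21.659) -> (-10.878,-7.532) [heading=242, draw]
RT 120: heading 242 -> 122
FD 19: (-10.878,-7.532) -> (-20.946,8.581) [heading=122, draw]
RT 15: heading 122 -> 107
PU: pen up
RT 144: heading 107 -> 323
PU: pen up
LT 90: heading 323 -> 53
Final: pos=(-20.946,8.581), heading=53, 6 segment(s) drawn

Answer: -20.946 8.581 53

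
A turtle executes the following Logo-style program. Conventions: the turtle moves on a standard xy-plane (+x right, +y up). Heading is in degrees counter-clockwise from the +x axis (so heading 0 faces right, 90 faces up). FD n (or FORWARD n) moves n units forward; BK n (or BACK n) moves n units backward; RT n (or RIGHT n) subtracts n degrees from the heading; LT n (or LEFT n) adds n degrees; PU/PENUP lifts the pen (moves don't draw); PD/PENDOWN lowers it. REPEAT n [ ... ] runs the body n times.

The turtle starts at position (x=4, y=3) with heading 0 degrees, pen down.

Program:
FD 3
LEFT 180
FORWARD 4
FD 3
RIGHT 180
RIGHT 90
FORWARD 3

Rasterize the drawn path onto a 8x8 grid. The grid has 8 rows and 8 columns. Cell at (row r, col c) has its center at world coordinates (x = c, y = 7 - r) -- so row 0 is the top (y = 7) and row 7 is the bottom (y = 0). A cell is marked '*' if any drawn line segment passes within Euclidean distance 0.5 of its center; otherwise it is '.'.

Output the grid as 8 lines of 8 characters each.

Answer: ........
........
........
........
********
*.......
*.......
*.......

Derivation:
Segment 0: (4,3) -> (7,3)
Segment 1: (7,3) -> (3,3)
Segment 2: (3,3) -> (0,3)
Segment 3: (0,3) -> (0,0)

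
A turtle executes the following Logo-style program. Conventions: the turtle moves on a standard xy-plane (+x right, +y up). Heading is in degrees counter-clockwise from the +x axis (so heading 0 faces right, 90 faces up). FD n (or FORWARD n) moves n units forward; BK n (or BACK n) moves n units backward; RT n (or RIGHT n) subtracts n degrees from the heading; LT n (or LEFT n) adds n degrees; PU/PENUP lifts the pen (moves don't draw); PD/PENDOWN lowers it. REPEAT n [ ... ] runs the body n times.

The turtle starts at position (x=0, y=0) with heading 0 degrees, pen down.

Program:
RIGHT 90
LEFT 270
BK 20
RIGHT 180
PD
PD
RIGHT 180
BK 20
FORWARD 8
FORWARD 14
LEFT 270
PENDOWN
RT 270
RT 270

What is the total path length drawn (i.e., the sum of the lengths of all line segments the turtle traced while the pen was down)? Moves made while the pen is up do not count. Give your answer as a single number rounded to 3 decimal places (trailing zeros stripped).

Executing turtle program step by step:
Start: pos=(0,0), heading=0, pen down
RT 90: heading 0 -> 270
LT 270: heading 270 -> 180
BK 20: (0,0) -> (20,0) [heading=180, draw]
RT 180: heading 180 -> 0
PD: pen down
PD: pen down
RT 180: heading 0 -> 180
BK 20: (20,0) -> (40,0) [heading=180, draw]
FD 8: (40,0) -> (32,0) [heading=180, draw]
FD 14: (32,0) -> (18,0) [heading=180, draw]
LT 270: heading 180 -> 90
PD: pen down
RT 270: heading 90 -> 180
RT 270: heading 180 -> 270
Final: pos=(18,0), heading=270, 4 segment(s) drawn

Segment lengths:
  seg 1: (0,0) -> (20,0), length = 20
  seg 2: (20,0) -> (40,0), length = 20
  seg 3: (40,0) -> (32,0), length = 8
  seg 4: (32,0) -> (18,0), length = 14
Total = 62

Answer: 62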